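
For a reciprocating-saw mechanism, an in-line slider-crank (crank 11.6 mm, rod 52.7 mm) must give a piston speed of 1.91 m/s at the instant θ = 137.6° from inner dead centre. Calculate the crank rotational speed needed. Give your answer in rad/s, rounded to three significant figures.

For an in-line slider-crank, |v_piston| = rω|sinθ|·[1 + r cosθ/√(L² − r² sin²θ)].
With r = 0.0116 m, L = 0.0527 m, θ = 137.6°: the bracketed kinematic factor |dx/dθ| = 0.0065363 m.
ω = v/|dx/dθ| = 1.91/0.0065363 = 292.22 rad/s.

292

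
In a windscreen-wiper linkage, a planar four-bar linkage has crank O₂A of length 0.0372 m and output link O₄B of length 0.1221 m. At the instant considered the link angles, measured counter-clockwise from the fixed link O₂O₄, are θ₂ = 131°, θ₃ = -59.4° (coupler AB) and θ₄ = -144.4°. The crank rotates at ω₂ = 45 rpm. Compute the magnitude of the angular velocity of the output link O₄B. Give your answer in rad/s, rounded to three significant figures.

0.260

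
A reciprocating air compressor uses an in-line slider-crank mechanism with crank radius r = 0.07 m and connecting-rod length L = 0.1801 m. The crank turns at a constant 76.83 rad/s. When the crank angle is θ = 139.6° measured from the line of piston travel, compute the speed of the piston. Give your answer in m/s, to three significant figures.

2.42

ω = 76.83 rad/s
For an in-line slider-crank, x = r cosθ + √(L² − r² sin²θ), so v = −rω sinθ·[1 + r cosθ/√(L² − r² sin²θ)].
With r = 0.07 m, L = 0.1801 m, θ = 139.6°: √(L² − r² sin²θ) = 0.17429 m.
v = −0.07·76.83·0.64812·[1 + 0.07·-0.76154/0.17429] = -2.4196 m/s.
|v| = 2.4196 m/s.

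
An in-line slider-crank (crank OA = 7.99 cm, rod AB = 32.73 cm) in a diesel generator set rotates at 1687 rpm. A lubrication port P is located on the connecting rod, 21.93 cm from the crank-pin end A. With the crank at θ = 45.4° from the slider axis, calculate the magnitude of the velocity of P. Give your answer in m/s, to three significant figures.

11.7

ω = 176.7 rad/s.  Crank-pin speed |V_A| = rω = 14.115 m/s, perpendicular to OA.
Rod angle: sinφ = −(r/L) sinθ ⇒ φ = -10.010°; ω_rod = −rω cosθ/√(L²−r²sin²θ) = -30.75 rad/s.
V_P = V_A + ω_rod × AP, with AP = 0.2193 m along the rod.
Components: V_Px = −rω sinθ − a·ω_rod·sinφ = -11.223 m/s;  V_Py = rω cosθ + a·ω_rod·cosφ = +3.2704 m/s.
|V_P| = √(V_Px² + V_Py²) = 11.689 m/s.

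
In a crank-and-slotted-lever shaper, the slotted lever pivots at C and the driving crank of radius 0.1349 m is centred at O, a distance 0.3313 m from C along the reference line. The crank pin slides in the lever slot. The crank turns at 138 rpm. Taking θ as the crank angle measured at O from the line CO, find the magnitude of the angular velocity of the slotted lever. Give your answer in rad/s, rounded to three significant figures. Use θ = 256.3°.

1.03

ω = 14.45 rad/s (from 138 rpm).
Crank pin A relative to C: A = (d + r cosθ, r sinθ); lever angle φ = atan2(r sinθ, d + r cosθ).
Differentiating tanφ: φ̇ = rω(d cosθ + r)/(d² + r² + 2dr cosθ).
d² + r² + 2dr cosθ = |CA|² = 0.106788 m²;  d cosθ + r = +0.056436 m.
|ω_lever| = |0.1349·14.45·+0.056436| / 0.106788 = 1.0303 rad/s.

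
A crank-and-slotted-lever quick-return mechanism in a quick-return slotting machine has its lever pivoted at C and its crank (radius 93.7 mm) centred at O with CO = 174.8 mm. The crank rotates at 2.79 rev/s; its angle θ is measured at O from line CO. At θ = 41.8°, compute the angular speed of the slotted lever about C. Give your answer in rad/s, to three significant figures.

5.77

ω = 17.53 rad/s (from 2.79 rev/s).
Crank pin A relative to C: A = (d + r cosθ, r sinθ); lever angle φ = atan2(r sinθ, d + r cosθ).
Differentiating tanφ: φ̇ = rω(d cosθ + r)/(d² + r² + 2dr cosθ).
d² + r² + 2dr cosθ = |CA|² = 0.0637547 m²;  d cosθ + r = +0.22401 m.
|ω_lever| = |0.0937·17.53·+0.22401| / 0.0637547 = 5.7714 rad/s.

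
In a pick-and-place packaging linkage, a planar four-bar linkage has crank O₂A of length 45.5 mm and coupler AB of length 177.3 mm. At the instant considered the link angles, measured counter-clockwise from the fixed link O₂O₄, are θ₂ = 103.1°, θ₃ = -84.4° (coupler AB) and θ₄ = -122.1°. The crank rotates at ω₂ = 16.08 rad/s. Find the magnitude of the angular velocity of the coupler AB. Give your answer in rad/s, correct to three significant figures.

ω₂ = 16.08 rad/s
Differentiating the loop-closure r₂e^{iθ₂}+r₃e^{iθ₃}=r₁+r₄e^{iθ₄} gives r₂ω₂e^{iθ₂}+r₃ω₃e^{iθ₃}=r₄ω₄e^{iθ₄}.
Eliminating the other unknown: ω₃ = r₂ω₂ sin(θ₄−θ₂) / [r₃ sin(θ₃−θ₄)].
Numerator sine = +0.70957; denominator sine = +0.61153.
Result = 0.0455·16.08·(+0.70957) / (0.1773·(+0.61153)) = +4.7882 rad/s; magnitude 4.7882 rad/s.

4.79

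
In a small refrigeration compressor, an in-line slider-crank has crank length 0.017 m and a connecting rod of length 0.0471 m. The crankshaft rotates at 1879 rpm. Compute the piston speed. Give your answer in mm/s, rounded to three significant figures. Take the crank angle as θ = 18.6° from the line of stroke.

1430

ω = 2π·1879/60 = 196.8 rad/s
For an in-line slider-crank, x = r cosθ + √(L² − r² sin²θ), so v = −rω sinθ·[1 + r cosθ/√(L² − r² sin²θ)].
With r = 0.017 m, L = 0.0471 m, θ = 18.6°: √(L² − r² sin²θ) = 0.046787 m.
v = −0.017·196.8·0.31896·[1 + 0.017·0.94777/0.046787] = -1.4344 m/s.
|v| = 1.4344 m/s = 1434.4 mm/s.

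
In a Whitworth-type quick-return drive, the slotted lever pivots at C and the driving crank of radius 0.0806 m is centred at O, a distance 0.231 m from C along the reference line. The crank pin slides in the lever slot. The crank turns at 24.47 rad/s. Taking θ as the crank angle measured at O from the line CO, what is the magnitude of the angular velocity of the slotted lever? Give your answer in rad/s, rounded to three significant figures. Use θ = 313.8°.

5.54

ω = 24.47 rad/s
Crank pin A relative to C: A = (d + r cosθ, r sinθ); lever angle φ = atan2(r sinθ, d + r cosθ).
Differentiating tanφ: φ̇ = rω(d cosθ + r)/(d² + r² + 2dr cosθ).
d² + r² + 2dr cosθ = |CA|² = 0.0856308 m²;  d cosθ + r = +0.24049 m.
|ω_lever| = |0.0806·24.47·+0.24049| / 0.0856308 = 5.5389 rad/s.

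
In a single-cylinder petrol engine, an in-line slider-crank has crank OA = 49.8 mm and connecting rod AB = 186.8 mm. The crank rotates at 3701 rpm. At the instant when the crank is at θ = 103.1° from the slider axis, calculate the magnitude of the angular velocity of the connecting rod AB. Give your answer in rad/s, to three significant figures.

24.3

ω = 387.6 rad/s (converted from 3701 rpm).
The rod makes angle φ with the slider axis where L sinφ = r sinθ; differentiating, L cosφ·φ̇ = r ω cosθ.
L cosφ = √(L² − r² sin²θ) = 0.18039 m.
|ω_rod| = r ω |cosθ| / √(L² − r² sin²θ) = 0.0498·387.6·0.22665/0.18039 = 24.25 rad/s.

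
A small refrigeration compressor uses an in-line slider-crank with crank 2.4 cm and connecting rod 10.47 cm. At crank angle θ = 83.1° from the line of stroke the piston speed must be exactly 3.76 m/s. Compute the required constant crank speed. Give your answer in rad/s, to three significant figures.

For an in-line slider-crank, |v_piston| = rω|sinθ|·[1 + r cosθ/√(L² − r² sin²θ)].
With r = 0.024 m, L = 0.1047 m, θ = 83.1°: the bracketed kinematic factor |dx/dθ| = 0.0245 m.
ω = v/|dx/dθ| = 3.76/0.0245 = 153.47 rad/s.

153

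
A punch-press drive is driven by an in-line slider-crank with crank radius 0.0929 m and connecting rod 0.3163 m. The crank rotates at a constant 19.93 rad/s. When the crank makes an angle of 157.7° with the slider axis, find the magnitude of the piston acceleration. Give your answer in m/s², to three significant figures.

ω = 19.93 rad/s
x(θ) = r cosθ + √(L² − r² sin²θ); with ω constant, a = ω²·d²x/dθ².
d²x/dθ² = −r cosθ − r²(cos2θ)/√u − r⁴ sin²2θ/(4u^{3/2}),  u = L² − r² sin²θ = 0.098803 m².
Substituting r = 0.0929 m, L = 0.3163 m, θ = 157.7°: d²x/dθ² = +0.066107 m.
a = ω²·d²x/dθ² = (19.93)²·(+0.066107) = +26.258 m/s²;  |a| = 26.258 m/s².

26.3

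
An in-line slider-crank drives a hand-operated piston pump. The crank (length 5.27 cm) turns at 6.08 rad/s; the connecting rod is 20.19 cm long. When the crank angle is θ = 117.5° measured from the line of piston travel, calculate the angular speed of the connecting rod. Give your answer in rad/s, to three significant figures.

0.753

ω = 6.08 rad/s
The rod makes angle φ with the slider axis where L sinφ = r sinθ; differentiating, L cosφ·φ̇ = r ω cosθ.
L cosφ = √(L² − r² sin²θ) = 0.19641 m.
|ω_rod| = r ω |cosθ| / √(L² − r² sin²θ) = 0.0527·6.08·0.46175/0.19641 = 0.75326 rad/s.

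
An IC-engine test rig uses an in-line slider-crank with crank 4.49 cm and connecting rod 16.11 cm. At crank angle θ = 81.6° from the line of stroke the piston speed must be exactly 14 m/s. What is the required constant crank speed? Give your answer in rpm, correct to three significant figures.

For an in-line slider-crank, |v_piston| = rω|sinθ|·[1 + r cosθ/√(L² − r² sin²θ)].
With r = 0.0449 m, L = 0.1611 m, θ = 81.6°: the bracketed kinematic factor |dx/dθ| = 0.0463 m.
ω = v/|dx/dθ| = 14/0.0463 = 302.38 rad/s.
N = 60ω/(2π) = 2887.5 rpm.

2890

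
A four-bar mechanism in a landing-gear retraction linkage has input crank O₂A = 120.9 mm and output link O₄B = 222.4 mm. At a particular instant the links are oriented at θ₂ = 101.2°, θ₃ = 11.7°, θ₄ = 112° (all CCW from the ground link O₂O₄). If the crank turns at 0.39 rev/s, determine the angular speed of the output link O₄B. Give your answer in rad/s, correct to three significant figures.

1.35

ω₂ = 2.45 rad/s (from 0.39 rev/s).
Differentiating the loop-closure r₂e^{iθ₂}+r₃e^{iθ₃}=r₁+r₄e^{iθ₄} gives r₂ω₂e^{iθ₂}+r₃ω₃e^{iθ₃}=r₄ω₄e^{iθ₄}.
Eliminating the other unknown: ω₄ = r₂ω₂ sin(θ₂−θ₃) / [r₄ sin(θ₄−θ₃)].
Numerator sine = +0.99996; denominator sine = +0.98389.
Result = 0.1209·2.45·(+0.99996) / (0.2224·(+0.98389)) = +1.3539 rad/s; magnitude 1.3539 rad/s.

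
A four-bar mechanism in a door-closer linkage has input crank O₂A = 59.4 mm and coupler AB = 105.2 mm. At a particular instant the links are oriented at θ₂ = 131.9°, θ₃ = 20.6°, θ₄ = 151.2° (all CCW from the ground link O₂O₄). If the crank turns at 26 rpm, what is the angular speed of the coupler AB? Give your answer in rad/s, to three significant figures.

0.669

ω₂ = 2.723 rad/s (from 26 rpm).
Differentiating the loop-closure r₂e^{iθ₂}+r₃e^{iθ₃}=r₁+r₄e^{iθ₄} gives r₂ω₂e^{iθ₂}+r₃ω₃e^{iθ₃}=r₄ω₄e^{iθ₄}.
Eliminating the other unknown: ω₃ = r₂ω₂ sin(θ₄−θ₂) / [r₃ sin(θ₃−θ₄)].
Numerator sine = +0.33051; denominator sine = -0.75927.
Result = 0.0594·2.723·(+0.33051) / (0.1052·(-0.75927)) = -0.66922 rad/s; magnitude 0.66922 rad/s.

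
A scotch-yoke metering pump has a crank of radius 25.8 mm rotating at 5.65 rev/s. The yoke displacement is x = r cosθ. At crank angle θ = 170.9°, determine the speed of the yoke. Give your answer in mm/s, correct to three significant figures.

ω = 35.5 rad/s (from 5.65 rev/s).
x = r cosθ ⇒ ẋ = −rω sinθ.
|v| = rω|sinθ| = 0.0258·35.5·|sin 170.9°| = 0.14486 m/s = 144.86 mm/s.

145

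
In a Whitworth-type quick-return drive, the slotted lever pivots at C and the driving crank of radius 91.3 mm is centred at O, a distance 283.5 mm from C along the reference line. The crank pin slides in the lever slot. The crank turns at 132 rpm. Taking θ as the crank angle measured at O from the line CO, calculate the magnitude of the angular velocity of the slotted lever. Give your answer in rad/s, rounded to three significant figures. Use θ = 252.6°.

0.112

ω = 13.82 rad/s (from 132 rpm).
Crank pin A relative to C: A = (d + r cosθ, r sinθ); lever angle φ = atan2(r sinθ, d + r cosθ).
Differentiating tanφ: φ̇ = rω(d cosθ + r)/(d² + r² + 2dr cosθ).
d² + r² + 2dr cosθ = |CA|² = 0.0732275 m²;  d cosθ + r = +0.0065219 m.
|ω_lever| = |0.0913·13.82·+0.0065219| / 0.0732275 = 0.1124 rad/s.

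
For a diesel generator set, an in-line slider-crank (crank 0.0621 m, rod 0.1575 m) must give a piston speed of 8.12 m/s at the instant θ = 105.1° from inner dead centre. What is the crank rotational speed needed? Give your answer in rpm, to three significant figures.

For an in-line slider-crank, |v_piston| = rω|sinθ|·[1 + r cosθ/√(L² − r² sin²θ)].
With r = 0.0621 m, L = 0.1575 m, θ = 105.1°: the bracketed kinematic factor |dx/dθ| = 0.053296 m.
ω = v/|dx/dθ| = 8.12/0.053296 = 152.36 rad/s.
N = 60ω/(2π) = 1454.9 rpm.

1450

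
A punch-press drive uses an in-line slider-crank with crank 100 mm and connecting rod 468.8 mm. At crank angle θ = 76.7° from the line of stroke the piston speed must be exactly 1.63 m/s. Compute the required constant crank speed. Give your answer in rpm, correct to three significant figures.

152

For an in-line slider-crank, |v_piston| = rω|sinθ|·[1 + r cosθ/√(L² − r² sin²θ)].
With r = 0.1 m, L = 0.4688 m, θ = 76.7°: the bracketed kinematic factor |dx/dθ| = 0.1022 m.
ω = v/|dx/dθ| = 1.63/0.1022 = 15.949 rad/s.
N = 60ω/(2π) = 152.3 rpm.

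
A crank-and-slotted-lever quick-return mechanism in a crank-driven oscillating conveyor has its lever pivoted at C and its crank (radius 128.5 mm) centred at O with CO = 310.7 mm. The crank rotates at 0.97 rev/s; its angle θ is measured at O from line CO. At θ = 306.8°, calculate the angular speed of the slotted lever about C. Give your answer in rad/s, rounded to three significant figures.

ω = 6.095 rad/s (from 0.97 rev/s).
Crank pin A relative to C: A = (d + r cosθ, r sinθ); lever angle φ = atan2(r sinθ, d + r cosθ).
Differentiating tanφ: φ̇ = rω(d cosθ + r)/(d² + r² + 2dr cosθ).
d² + r² + 2dr cosθ = |CA|² = 0.160879 m²;  d cosθ + r = +0.31462 m.
|ω_lever| = |0.1285·6.095·+0.31462| / 0.160879 = 1.5316 rad/s.

1.53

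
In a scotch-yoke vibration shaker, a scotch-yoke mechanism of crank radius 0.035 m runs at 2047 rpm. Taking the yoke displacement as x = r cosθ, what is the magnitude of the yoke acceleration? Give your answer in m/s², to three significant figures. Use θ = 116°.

ω = 214.4 rad/s (from 2047 rpm).
x = r cosθ ⇒ ẍ = −rω² cosθ (ω constant).
|a| = rω²|cosθ| = 0.035·(214.4)²·|cos 116°| = 705.02 m/s².

705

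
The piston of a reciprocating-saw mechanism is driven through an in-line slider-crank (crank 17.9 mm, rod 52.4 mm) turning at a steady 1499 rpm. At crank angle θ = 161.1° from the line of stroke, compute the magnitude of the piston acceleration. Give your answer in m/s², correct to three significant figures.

296

ω = 2π·1499/60 = 157 rad/s
x(θ) = r cosθ + √(L² − r² sin²θ); with ω constant, a = ω²·d²x/dθ².
d²x/dθ² = −r cosθ − r²(cos2θ)/√u − r⁴ sin²2θ/(4u^{3/2}),  u = L² − r² sin²θ = 0.00271214 m².
Substituting r = 0.0179 m, L = 0.0524 m, θ = 161.1°: d²x/dθ² = +0.012005 m.
a = ω²·d²x/dθ² = (157)²·(+0.012005) = +295.82 m/s²;  |a| = 295.82 m/s².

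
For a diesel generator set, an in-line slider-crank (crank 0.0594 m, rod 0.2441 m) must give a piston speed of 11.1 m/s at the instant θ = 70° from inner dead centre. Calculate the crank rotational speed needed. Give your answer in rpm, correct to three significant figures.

1750

For an in-line slider-crank, |v_piston| = rω|sinθ|·[1 + r cosθ/√(L² − r² sin²θ)].
With r = 0.0594 m, L = 0.2441 m, θ = 70°: the bracketed kinematic factor |dx/dθ| = 0.06059 m.
ω = v/|dx/dθ| = 11.1/0.06059 = 183.2 rad/s.
N = 60ω/(2π) = 1749.4 rpm.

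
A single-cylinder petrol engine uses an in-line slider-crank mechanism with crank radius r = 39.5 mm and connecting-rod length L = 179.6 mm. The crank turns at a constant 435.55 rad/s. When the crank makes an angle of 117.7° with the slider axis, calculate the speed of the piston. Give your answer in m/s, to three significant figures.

13.6

ω = 435.6 rad/s
For an in-line slider-crank, x = r cosθ + √(L² − r² sin²θ), so v = −rω sinθ·[1 + r cosθ/√(L² − r² sin²θ)].
With r = 0.0395 m, L = 0.1796 m, θ = 117.7°: √(L² − r² sin²θ) = 0.17616 m.
v = −0.0395·435.6·0.88539·[1 + 0.0395·-0.46484/0.17616] = -13.645 m/s.
|v| = 13.645 m/s.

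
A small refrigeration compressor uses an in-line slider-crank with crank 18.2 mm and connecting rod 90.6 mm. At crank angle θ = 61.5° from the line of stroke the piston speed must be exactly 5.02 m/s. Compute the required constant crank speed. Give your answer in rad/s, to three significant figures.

For an in-line slider-crank, |v_piston| = rω|sinθ|·[1 + r cosθ/√(L² − r² sin²θ)].
With r = 0.0182 m, L = 0.0906 m, θ = 61.5°: the bracketed kinematic factor |dx/dθ| = 0.017552 m.
ω = v/|dx/dθ| = 5.02/0.017552 = 286.01 rad/s.

286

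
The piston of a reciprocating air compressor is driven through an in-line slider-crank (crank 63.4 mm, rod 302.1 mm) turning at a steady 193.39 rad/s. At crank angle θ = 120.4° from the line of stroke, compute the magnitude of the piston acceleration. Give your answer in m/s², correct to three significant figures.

1440

ω = 193.4 rad/s
x(θ) = r cosθ + √(L² − r² sin²θ); with ω constant, a = ω²·d²x/dθ².
d²x/dθ² = −r cosθ − r²(cos2θ)/√u − r⁴ sin²2θ/(4u^{3/2}),  u = L² − r² sin²θ = 0.0882741 m².
Substituting r = 0.0634 m, L = 0.3021 m, θ = 120.4°: d²x/dθ² = +0.038565 m.
a = ω²·d²x/dθ² = (193.4)²·(+0.038565) = +1442.3 m/s²;  |a| = 1442.3 m/s².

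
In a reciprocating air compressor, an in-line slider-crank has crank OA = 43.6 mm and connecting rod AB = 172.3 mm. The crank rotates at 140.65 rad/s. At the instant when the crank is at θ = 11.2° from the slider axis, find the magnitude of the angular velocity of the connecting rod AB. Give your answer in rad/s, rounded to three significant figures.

ω = 140.7 rad/s
The rod makes angle φ with the slider axis where L sinφ = r sinθ; differentiating, L cosφ·φ̇ = r ω cosθ.
L cosφ = √(L² − r² sin²θ) = 0.17209 m.
|ω_rod| = r ω |cosθ| / √(L² − r² sin²θ) = 0.0436·140.7·0.98096/0.17209 = 34.955 rad/s.

35.0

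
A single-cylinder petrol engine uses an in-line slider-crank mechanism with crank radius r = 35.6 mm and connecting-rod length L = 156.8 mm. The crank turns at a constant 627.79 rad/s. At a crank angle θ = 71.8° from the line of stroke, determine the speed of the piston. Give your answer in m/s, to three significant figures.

ω = 627.8 rad/s
For an in-line slider-crank, x = r cosθ + √(L² − r² sin²θ), so v = −rω sinθ·[1 + r cosθ/√(L² − r² sin²θ)].
With r = 0.0356 m, L = 0.1568 m, θ = 71.8°: √(L² − r² sin²θ) = 0.15311 m.
v = −0.0356·627.8·0.94997·[1 + 0.0356·0.31233/0.15311] = -22.773 m/s.
|v| = 22.773 m/s.

22.8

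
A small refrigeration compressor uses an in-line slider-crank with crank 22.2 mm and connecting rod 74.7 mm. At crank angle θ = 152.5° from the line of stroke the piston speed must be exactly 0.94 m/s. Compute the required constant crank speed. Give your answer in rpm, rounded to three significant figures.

1190

For an in-line slider-crank, |v_piston| = rω|sinθ|·[1 + r cosθ/√(L² − r² sin²θ)].
With r = 0.0222 m, L = 0.0747 m, θ = 152.5°: the bracketed kinematic factor |dx/dθ| = 0.0075228 m.
ω = v/|dx/dθ| = 0.94/0.0075228 = 124.95 rad/s.
N = 60ω/(2π) = 1193.2 rpm.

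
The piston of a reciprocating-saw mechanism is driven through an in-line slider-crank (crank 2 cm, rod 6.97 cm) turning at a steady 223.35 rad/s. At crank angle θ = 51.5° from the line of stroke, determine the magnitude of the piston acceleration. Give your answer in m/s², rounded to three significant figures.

ω = 223.3 rad/s
x(θ) = r cosθ + √(L² − r² sin²θ); with ω constant, a = ω²·d²x/dθ².
d²x/dθ² = −r cosθ − r²(cos2θ)/√u − r⁴ sin²2θ/(4u^{3/2}),  u = L² − r² sin²θ = 0.0046131 m².
Substituting r = 0.02 m, L = 0.0697 m, θ = 51.5°: d²x/dθ² = -0.011247 m.
a = ω²·d²x/dθ² = (223.3)²·(-0.011247) = -561.04 m/s²;  |a| = 561.04 m/s².

561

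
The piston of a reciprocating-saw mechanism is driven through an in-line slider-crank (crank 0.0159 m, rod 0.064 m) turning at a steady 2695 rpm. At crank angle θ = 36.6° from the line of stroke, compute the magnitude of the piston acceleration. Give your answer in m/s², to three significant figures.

ω = 2π·2695/60 = 282.2 rad/s
x(θ) = r cosθ + √(L² − r² sin²θ); with ω constant, a = ω²·d²x/dθ².
d²x/dθ² = −r cosθ − r²(cos2θ)/√u − r⁴ sin²2θ/(4u^{3/2}),  u = L² − r² sin²θ = 0.00400613 m².
Substituting r = 0.0159 m, L = 0.064 m, θ = 36.6°: d²x/dθ² = -0.013977 m.
a = ω²·d²x/dθ² = (282.2)²·(-0.013977) = -1113.2 m/s²;  |a| = 1113.2 m/s².

1110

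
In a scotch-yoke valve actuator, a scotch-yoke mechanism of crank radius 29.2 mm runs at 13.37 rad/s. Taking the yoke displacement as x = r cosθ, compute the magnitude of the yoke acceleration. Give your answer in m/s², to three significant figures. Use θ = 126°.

3.07

ω = 13.37 rad/s
x = r cosθ ⇒ ẍ = −rω² cosθ (ω constant).
|a| = rω²|cosθ| = 0.0292·(13.37)²·|cos 126°| = 3.0681 m/s².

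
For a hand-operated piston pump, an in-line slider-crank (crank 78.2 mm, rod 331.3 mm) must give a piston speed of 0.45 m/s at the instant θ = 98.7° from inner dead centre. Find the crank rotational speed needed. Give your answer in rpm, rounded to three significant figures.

For an in-line slider-crank, |v_piston| = rω|sinθ|·[1 + r cosθ/√(L² − r² sin²θ)].
With r = 0.0782 m, L = 0.3313 m, θ = 98.7°: the bracketed kinematic factor |dx/dθ| = 0.074462 m.
ω = v/|dx/dθ| = 0.45/0.074462 = 6.0434 rad/s.
N = 60ω/(2π) = 57.71 rpm.

57.7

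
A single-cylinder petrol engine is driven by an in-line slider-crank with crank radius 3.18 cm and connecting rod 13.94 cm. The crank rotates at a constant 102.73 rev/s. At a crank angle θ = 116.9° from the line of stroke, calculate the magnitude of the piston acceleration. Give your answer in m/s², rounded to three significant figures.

7790

ω = 2π·103 = 645.5 rad/s
x(θ) = r cosθ + √(L² − r² sin²θ); with ω constant, a = ω²·d²x/dθ².
d²x/dθ² = −r cosθ − r²(cos2θ)/√u − r⁴ sin²2θ/(4u^{3/2}),  u = L² − r² sin²θ = 0.0186281 m².
Substituting r = 0.0318 m, L = 0.1394 m, θ = 116.9°: d²x/dθ² = +0.018698 m.
a = ω²·d²x/dθ² = (645.5)²·(+0.018698) = +7790.2 m/s²;  |a| = 7790.2 m/s².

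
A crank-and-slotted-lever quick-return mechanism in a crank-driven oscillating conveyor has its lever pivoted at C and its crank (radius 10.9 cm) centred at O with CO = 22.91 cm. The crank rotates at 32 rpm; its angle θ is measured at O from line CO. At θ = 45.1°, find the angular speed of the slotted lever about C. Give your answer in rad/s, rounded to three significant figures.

ω = 3.351 rad/s (from 32 rpm).
Crank pin A relative to C: A = (d + r cosθ, r sinθ); lever angle φ = atan2(r sinθ, d + r cosθ).
Differentiating tanφ: φ̇ = rω(d cosθ + r)/(d² + r² + 2dr cosθ).
d² + r² + 2dr cosθ = |CA|² = 0.0996217 m²;  d cosθ + r = +0.27072 m.
|ω_lever| = |0.109·3.351·+0.27072| / 0.0996217 = 0.99258 rad/s.

0.993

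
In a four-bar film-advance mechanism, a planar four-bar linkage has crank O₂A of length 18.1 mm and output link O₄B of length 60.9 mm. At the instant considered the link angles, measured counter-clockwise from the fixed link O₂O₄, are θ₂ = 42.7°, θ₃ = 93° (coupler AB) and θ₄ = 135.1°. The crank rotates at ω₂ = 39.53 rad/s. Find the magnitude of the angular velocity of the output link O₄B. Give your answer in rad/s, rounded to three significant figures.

13.5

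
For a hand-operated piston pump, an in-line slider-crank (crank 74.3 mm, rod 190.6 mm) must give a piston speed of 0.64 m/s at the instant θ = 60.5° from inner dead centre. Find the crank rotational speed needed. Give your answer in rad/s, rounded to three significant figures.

8.22

For an in-line slider-crank, |v_piston| = rω|sinθ|·[1 + r cosθ/√(L² − r² sin²θ)].
With r = 0.0743 m, L = 0.1906 m, θ = 60.5°: the bracketed kinematic factor |dx/dθ| = 0.077864 m.
ω = v/|dx/dθ| = 0.64/0.077864 = 8.2195 rad/s.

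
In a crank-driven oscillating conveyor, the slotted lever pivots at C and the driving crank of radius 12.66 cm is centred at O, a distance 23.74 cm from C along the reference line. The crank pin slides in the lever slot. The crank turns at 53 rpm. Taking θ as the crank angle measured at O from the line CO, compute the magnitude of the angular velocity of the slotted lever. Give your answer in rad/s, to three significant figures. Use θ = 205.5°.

ω = 5.55 rad/s (from 53 rpm).
Crank pin A relative to C: A = (d + r cosθ, r sinθ); lever angle φ = atan2(r sinθ, d + r cosθ).
Differentiating tanφ: φ̇ = rω(d cosθ + r)/(d² + r² + 2dr cosθ).
d² + r² + 2dr cosθ = |CA|² = 0.0181322 m²;  d cosθ + r = -0.087674 m.
|ω_lever| = |0.1266·5.55·-0.087674| / 0.0181322 = 3.3975 rad/s.

3.40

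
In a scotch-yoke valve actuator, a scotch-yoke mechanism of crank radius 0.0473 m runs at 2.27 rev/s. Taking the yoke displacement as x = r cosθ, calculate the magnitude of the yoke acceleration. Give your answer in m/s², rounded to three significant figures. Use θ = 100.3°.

1.72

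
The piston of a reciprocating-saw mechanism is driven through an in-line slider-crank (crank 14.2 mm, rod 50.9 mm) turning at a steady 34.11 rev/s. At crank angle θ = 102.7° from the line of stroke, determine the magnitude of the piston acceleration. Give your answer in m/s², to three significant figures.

313

ω = 2π·34.1 = 214.3 rad/s
x(θ) = r cosθ + √(L² − r² sin²θ); with ω constant, a = ω²·d²x/dθ².
d²x/dθ² = −r cosθ − r²(cos2θ)/√u − r⁴ sin²2θ/(4u^{3/2}),  u = L² − r² sin²θ = 0.00239892 m².
Substituting r = 0.0142 m, L = 0.0509 m, θ = 102.7°: d²x/dθ² = +0.0068248 m.
a = ω²·d²x/dθ² = (214.3)²·(+0.0068248) = +313.48 m/s²;  |a| = 313.48 m/s².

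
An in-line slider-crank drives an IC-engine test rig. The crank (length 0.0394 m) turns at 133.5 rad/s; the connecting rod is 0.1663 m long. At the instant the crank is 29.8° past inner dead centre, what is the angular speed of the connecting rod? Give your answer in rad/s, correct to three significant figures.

ω = 133.5 rad/s
The rod makes angle φ with the slider axis where L sinφ = r sinθ; differentiating, L cosφ·φ̇ = r ω cosθ.
L cosφ = √(L² − r² sin²θ) = 0.16514 m.
|ω_rod| = r ω |cosθ| / √(L² − r² sin²θ) = 0.0394·133.5·0.86777/0.16514 = 27.639 rad/s.

27.6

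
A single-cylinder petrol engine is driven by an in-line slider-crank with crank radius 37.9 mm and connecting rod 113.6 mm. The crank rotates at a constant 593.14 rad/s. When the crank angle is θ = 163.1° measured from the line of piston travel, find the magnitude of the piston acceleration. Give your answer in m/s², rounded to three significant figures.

9000

ω = 593.1 rad/s
x(θ) = r cosθ + √(L² − r² sin²θ); with ω constant, a = ω²·d²x/dθ².
d²x/dθ² = −r cosθ − r²(cos2θ)/√u − r⁴ sin²2θ/(4u^{3/2}),  u = L² − r² sin²θ = 0.0127836 m².
Substituting r = 0.0379 m, L = 0.1136 m, θ = 163.1°: d²x/dθ² = +0.025596 m.
a = ω²·d²x/dθ² = (593.1)²·(+0.025596) = +9004.9 m/s²;  |a| = 9004.9 m/s².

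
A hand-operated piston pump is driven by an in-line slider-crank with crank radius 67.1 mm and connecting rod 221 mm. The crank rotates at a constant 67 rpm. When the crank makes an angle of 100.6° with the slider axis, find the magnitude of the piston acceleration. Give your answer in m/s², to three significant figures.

1.58

ω = 2π·67/60 = 7.016 rad/s
x(θ) = r cosθ + √(L² − r² sin²θ); with ω constant, a = ω²·d²x/dθ².
d²x/dθ² = −r cosθ − r²(cos2θ)/√u − r⁴ sin²2θ/(4u^{3/2}),  u = L² − r² sin²θ = 0.0444909 m².
Substituting r = 0.0671 m, L = 0.221 m, θ = 100.6°: d²x/dθ² = +0.032174 m.
a = ω²·d²x/dθ² = (7.016)²·(+0.032174) = +1.5838 m/s²;  |a| = 1.5838 m/s².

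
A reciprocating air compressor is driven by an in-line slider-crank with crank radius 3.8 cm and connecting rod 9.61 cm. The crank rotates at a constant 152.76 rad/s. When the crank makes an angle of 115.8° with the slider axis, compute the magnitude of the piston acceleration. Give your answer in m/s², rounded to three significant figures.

609

ω = 152.8 rad/s
x(θ) = r cosθ + √(L² − r² sin²θ); with ω constant, a = ω²·d²x/dθ².
d²x/dθ² = −r cosθ − r²(cos2θ)/√u − r⁴ sin²2θ/(4u^{3/2}),  u = L² − r² sin²θ = 0.00806474 m².
Substituting r = 0.038 m, L = 0.0961 m, θ = 115.8°: d²x/dθ² = +0.026084 m.
a = ω²·d²x/dθ² = (152.8)²·(+0.026084) = +608.7 m/s²;  |a| = 608.7 m/s².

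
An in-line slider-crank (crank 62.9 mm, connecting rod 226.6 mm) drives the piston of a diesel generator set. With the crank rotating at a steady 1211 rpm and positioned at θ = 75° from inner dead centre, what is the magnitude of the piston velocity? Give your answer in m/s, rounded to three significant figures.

8.28

ω = 2π·1211/60 = 126.8 rad/s
For an in-line slider-crank, x = r cosθ + √(L² − r² sin²θ), so v = −rω sinθ·[1 + r cosθ/√(L² − r² sin²θ)].
With r = 0.0629 m, L = 0.2266 m, θ = 75°: √(L² − r² sin²θ) = 0.2183 m.
v = −0.0629·126.8·0.96593·[1 + 0.0629·0.25882/0.2183] = -8.2795 m/s.
|v| = 8.2795 m/s.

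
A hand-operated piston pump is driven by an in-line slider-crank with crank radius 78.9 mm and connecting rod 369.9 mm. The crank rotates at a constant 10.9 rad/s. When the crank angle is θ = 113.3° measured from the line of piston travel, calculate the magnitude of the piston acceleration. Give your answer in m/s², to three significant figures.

ω = 10.9 rad/s
x(θ) = r cosθ + √(L² − r² sin²θ); with ω constant, a = ω²·d²x/dθ².
d²x/dθ² = −r cosθ − r²(cos2θ)/√u − r⁴ sin²2θ/(4u^{3/2}),  u = L² − r² sin²θ = 0.131575 m².
Substituting r = 0.0789 m, L = 0.3699 m, θ = 113.3°: d²x/dθ² = +0.042893 m.
a = ω²·d²x/dθ² = (10.9)²·(+0.042893) = +5.0961 m/s²;  |a| = 5.0961 m/s².

5.10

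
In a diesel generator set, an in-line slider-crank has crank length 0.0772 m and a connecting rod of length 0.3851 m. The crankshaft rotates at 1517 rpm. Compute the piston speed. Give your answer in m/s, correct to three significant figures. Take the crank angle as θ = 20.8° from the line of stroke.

5.17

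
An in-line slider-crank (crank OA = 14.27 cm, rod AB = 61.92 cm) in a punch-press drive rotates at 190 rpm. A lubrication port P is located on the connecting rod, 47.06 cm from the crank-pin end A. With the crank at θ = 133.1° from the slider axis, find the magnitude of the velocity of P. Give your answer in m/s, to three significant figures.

1.88

ω = 19.9 rad/s.  Crank-pin speed |V_A| = rω = 2.8393 m/s, perpendicular to OA.
Rod angle: sinφ = −(r/L) sinθ ⇒ φ = -9.687°; ω_rod = −rω cosθ/√(L²−r²sin²θ) = +3.1784 rad/s.
V_P = V_A + ω_rod × AP, with AP = 0.4706 m along the rod.
Components: V_Px = −rω sinθ − a·ω_rod·sinφ = -1.8214 m/s;  V_Py = rω cosθ + a·ω_rod·cosφ = -0.46557 m/s.
|V_P| = √(V_Px² + V_Py²) = 1.88 m/s.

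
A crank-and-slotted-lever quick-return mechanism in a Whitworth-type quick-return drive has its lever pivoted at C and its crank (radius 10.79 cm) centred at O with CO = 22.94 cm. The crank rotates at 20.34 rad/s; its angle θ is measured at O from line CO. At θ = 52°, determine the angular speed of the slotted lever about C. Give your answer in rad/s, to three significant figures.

5.77

ω = 20.34 rad/s
Crank pin A relative to C: A = (d + r cosθ, r sinθ); lever angle φ = atan2(r sinθ, d + r cosθ).
Differentiating tanφ: φ̇ = rω(d cosθ + r)/(d² + r² + 2dr cosθ).
d² + r² + 2dr cosθ = |CA|² = 0.0947448 m²;  d cosθ + r = +0.24913 m.
|ω_lever| = |0.1079·20.34·+0.24913| / 0.0947448 = 5.771 rad/s.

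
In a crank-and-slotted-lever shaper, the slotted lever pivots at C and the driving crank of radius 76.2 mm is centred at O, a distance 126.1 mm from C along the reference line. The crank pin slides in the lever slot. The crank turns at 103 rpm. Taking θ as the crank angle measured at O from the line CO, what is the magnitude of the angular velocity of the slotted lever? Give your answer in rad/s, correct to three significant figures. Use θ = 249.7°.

ω = 10.79 rad/s (from 103 rpm).
Crank pin A relative to C: A = (d + r cosθ, r sinθ); lever angle φ = atan2(r sinθ, d + r cosθ).
Differentiating tanφ: φ̇ = rω(d cosθ + r)/(d² + r² + 2dr cosθ).
d² + r² + 2dr cosθ = |CA|² = 0.0150404 m²;  d cosθ + r = +0.032451 m.
|ω_lever| = |0.0762·10.79·+0.032451| / 0.0150404 = 1.7734 rad/s.

1.77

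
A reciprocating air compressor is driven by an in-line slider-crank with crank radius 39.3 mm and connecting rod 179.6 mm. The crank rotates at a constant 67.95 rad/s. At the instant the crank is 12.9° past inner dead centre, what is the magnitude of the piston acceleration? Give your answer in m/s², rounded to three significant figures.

213

ω = 67.95 rad/s
x(θ) = r cosθ + √(L² − r² sin²θ); with ω constant, a = ω²·d²x/dθ².
d²x/dθ² = −r cosθ − r²(cos2θ)/√u − r⁴ sin²2θ/(4u^{3/2}),  u = L² − r² sin²θ = 0.0321792 m².
Substituting r = 0.0393 m, L = 0.1796 m, θ = 12.9°: d²x/dθ² = -0.046079 m.
a = ω²·d²x/dθ² = (67.95)²·(-0.046079) = -212.76 m/s²;  |a| = 212.76 m/s².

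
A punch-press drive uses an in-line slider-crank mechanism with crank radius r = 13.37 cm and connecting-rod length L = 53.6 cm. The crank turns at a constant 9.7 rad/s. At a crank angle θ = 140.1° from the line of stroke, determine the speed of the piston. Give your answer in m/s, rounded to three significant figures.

0.671

ω = 9.7 rad/s
For an in-line slider-crank, x = r cosθ + √(L² − r² sin²θ), so v = −rω sinθ·[1 + r cosθ/√(L² − r² sin²θ)].
With r = 0.1337 m, L = 0.536 m, θ = 140.1°: √(L² − r² sin²θ) = 0.52909 m.
v = −0.1337·9.7·0.64145·[1 + 0.1337·-0.76717/0.52909] = -0.67062 m/s.
|v| = 0.67062 m/s.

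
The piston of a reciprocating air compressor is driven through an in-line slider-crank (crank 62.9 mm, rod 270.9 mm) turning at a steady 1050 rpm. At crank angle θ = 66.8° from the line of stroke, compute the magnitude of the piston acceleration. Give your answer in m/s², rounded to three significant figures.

176

ω = 2π·1050/60 = 110 rad/s
x(θ) = r cosθ + √(L² − r² sin²θ); with ω constant, a = ω²·d²x/dθ².
d²x/dθ² = −r cosθ − r²(cos2θ)/√u − r⁴ sin²2θ/(4u^{3/2}),  u = L² − r² sin²θ = 0.0700444 m².
Substituting r = 0.0629 m, L = 0.2709 m, θ = 66.8°: d²x/dθ² = -0.01458 m.
a = ω²·d²x/dθ² = (110)²·(-0.01458) = -176.28 m/s²;  |a| = 176.28 m/s².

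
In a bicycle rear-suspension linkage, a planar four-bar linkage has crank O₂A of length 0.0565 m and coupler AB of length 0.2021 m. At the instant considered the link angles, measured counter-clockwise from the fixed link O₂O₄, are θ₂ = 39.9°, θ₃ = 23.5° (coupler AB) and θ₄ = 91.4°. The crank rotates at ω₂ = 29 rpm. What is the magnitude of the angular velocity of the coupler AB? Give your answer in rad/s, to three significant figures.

0.717

ω₂ = 3.037 rad/s (from 29 rpm).
Differentiating the loop-closure r₂e^{iθ₂}+r₃e^{iθ₃}=r₁+r₄e^{iθ₄} gives r₂ω₂e^{iθ₂}+r₃ω₃e^{iθ₃}=r₄ω₄e^{iθ₄}.
Eliminating the other unknown: ω₃ = r₂ω₂ sin(θ₄−θ₂) / [r₃ sin(θ₃−θ₄)].
Numerator sine = +0.78261; denominator sine = -0.92653.
Result = 0.0565·3.037·(+0.78261) / (0.2021·(-0.92653)) = -0.71712 rad/s; magnitude 0.71712 rad/s.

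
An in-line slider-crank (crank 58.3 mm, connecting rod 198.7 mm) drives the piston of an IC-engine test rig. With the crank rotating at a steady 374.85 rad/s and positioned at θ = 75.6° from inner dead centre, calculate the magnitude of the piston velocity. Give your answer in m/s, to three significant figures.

ω = 374.9 rad/s
For an in-line slider-crank, x = r cosθ + √(L² − r² sin²θ), so v = −rω sinθ·[1 + r cosθ/√(L² − r² sin²θ)].
With r = 0.0583 m, L = 0.1987 m, θ = 75.6°: √(L² − r² sin²θ) = 0.19051 m.
v = −0.0583·374.9·0.96858·[1 + 0.0583·0.24869/0.19051] = -22.778 m/s.
|v| = 22.778 m/s.

22.8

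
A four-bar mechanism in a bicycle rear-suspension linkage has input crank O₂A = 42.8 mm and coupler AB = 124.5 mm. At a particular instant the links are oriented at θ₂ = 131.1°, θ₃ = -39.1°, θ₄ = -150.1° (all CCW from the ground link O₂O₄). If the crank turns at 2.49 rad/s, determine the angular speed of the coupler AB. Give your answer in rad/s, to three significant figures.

0.899

ω₂ = 2.49 rad/s
Differentiating the loop-closure r₂e^{iθ₂}+r₃e^{iθ₃}=r₁+r₄e^{iθ₄} gives r₂ω₂e^{iθ₂}+r₃ω₃e^{iθ₃}=r₄ω₄e^{iθ₄}.
Eliminating the other unknown: ω₃ = r₂ω₂ sin(θ₄−θ₂) / [r₃ sin(θ₃−θ₄)].
Numerator sine = +0.98096; denominator sine = +0.93358.
Result = 0.0428·2.49·(+0.98096) / (0.1245·(+0.93358)) = +0.89944 rad/s; magnitude 0.89944 rad/s.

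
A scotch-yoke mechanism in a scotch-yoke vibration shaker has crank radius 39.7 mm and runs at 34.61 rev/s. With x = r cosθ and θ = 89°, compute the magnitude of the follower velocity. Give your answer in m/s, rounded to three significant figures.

ω = 217.5 rad/s (from 34.61 rev/s).
x = r cosθ ⇒ ẋ = −rω sinθ.
|v| = rω|sinθ| = 0.0397·217.5·|sin 89°| = 8.6319 m/s.

8.63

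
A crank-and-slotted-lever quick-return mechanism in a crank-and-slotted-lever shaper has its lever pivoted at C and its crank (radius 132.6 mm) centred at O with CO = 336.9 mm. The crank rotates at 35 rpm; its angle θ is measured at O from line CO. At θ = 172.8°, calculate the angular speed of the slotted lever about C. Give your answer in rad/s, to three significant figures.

ω = 3.665 rad/s (from 35 rpm).
Crank pin A relative to C: A = (d + r cosθ, r sinθ); lever angle φ = atan2(r sinθ, d + r cosθ).
Differentiating tanφ: φ̇ = rω(d cosθ + r)/(d² + r² + 2dr cosθ).
d² + r² + 2dr cosθ = |CA|² = 0.042443 m²;  d cosθ + r = -0.20164 m.
|ω_lever| = |0.1326·3.665·-0.20164| / 0.042443 = 2.309 rad/s.

2.31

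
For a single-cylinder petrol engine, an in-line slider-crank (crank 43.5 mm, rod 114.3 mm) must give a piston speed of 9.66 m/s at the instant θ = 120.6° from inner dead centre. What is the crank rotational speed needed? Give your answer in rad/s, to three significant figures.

325

For an in-line slider-crank, |v_piston| = rω|sinθ|·[1 + r cosθ/√(L² − r² sin²θ)].
With r = 0.0435 m, L = 0.1143 m, θ = 120.6°: the bracketed kinematic factor |dx/dθ| = 0.029765 m.
ω = v/|dx/dθ| = 9.66/0.029765 = 324.54 rad/s.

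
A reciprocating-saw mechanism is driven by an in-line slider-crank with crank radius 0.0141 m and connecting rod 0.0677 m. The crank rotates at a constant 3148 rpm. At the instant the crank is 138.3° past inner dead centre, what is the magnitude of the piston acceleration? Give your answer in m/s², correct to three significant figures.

1100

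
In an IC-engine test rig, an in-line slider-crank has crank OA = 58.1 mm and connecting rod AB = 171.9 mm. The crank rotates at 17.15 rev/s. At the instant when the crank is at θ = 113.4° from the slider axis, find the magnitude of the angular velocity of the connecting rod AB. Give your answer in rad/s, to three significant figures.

ω = 107.8 rad/s (converted from 17.15 rev/s).
The rod makes angle φ with the slider axis where L sinφ = r sinθ; differentiating, L cosφ·φ̇ = r ω cosθ.
L cosφ = √(L² − r² sin²θ) = 0.16342 m.
|ω_rod| = r ω |cosθ| / √(L² − r² sin²θ) = 0.0581·107.8·0.39715/0.16342 = 15.215 rad/s.

15.2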